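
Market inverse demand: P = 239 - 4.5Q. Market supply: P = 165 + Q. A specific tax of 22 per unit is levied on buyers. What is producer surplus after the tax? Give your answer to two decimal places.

Without the tax, 239 - 4.5Q = 165 + Q so Q* = 13.4545 and P* = 178.4545.
A tax on buyers shifts demand down by 22: (239 - 22) - 4.5Q = 165 + Q, so Q_t = 9.4545. Buyers pay P_b = 196.4545; sellers receive P_s = P_b - 22 = 174.4545.
Producer surplus is the triangle above supply below P_s: (1/2)(9.4545)(174.4545 - 165) = 44.6942.

44.69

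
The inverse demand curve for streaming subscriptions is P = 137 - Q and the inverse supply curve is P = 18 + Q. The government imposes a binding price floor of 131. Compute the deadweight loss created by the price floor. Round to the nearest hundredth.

Free-market equilibrium: 137 - Q = 18 + Q gives Q* = 59.5, P* = 77.5.
At P = 131, buyers demand (137 - 131)/1 = 6 while sellers would supply more, so the quantity traded is 6 at price 131.
At Q = 6 the demand price is 131 and the supply price is 24. Deadweight loss is the triangle between the curves from 6 to 59.5: (1/2)(131 - 24)(59.5 - 6) = 2862.25.

2862.25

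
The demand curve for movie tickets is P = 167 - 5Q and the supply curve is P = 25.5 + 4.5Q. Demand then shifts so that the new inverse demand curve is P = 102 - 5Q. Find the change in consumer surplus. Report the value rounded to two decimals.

Initial equilibrium: Q_0 = 14.8947, P_0 = 92.5263; CS_0 = (1/2)(14.8947)(74.4737) = 554.633, PS_0 = (1/2)(14.8947)(67.0263) = 499.1697.
New equilibrium: 102 - 5Q = 25.5 + 4.5Q gives Q_1 = 8.0526, P_1 = 61.7368; CS_1 = 162.1122, PS_1 = 145.901.
Change in consumer surplus = 162.1122 - 554.633 = -392.5208.

-392.52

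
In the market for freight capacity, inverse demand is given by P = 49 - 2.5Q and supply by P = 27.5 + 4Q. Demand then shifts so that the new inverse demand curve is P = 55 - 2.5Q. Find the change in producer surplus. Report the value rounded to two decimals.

13.92

Initial equilibrium: Q_0 = 3.3077, P_0 = 40.7308; CS_0 = (1/2)(3.3077)(8.2692) = 13.676, PS_0 = (1/2)(3.3077)(13.2308) = 21.8817.
New equilibrium: 55 - 2.5Q = 27.5 + 4Q gives Q_1 = 4.2308, P_1 = 44.4231; CS_1 = 22.3743, PS_1 = 35.7988.
Change in producer surplus = 35.7988 - 21.8817 = 13.9172.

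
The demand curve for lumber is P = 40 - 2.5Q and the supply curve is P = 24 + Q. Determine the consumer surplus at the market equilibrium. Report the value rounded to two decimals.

26.12

Equilibrium: 40 - 2.5Q = 24 + Q, so Q* = 4.5714 and P* = 28.5714.
Consumer surplus is the triangle under demand above P*: (1/2)(4.5714)(40 - 28.5714) = (1/2)(4.5714)(11.4286) = 26.1224.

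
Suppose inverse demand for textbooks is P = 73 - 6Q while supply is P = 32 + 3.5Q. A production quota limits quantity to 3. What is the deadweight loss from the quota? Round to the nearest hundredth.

Without the quota, 73 - 6Q = 32 + 3.5Q gives Q* = 4.3158.
At Q = 3 the demand price is 73 - 6(3) = 55 and the supply price is 32 + 3.5(3) = 42.5.
Deadweight loss is the triangle between the curves from 3 to 4.3158: (1/2)(55 - 42.5)(4.3158 - 3) = 8.2237.

8.22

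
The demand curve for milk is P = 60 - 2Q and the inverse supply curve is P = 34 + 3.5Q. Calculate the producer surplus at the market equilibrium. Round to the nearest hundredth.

Setting demand equal to supply, 26 = 5.5Q, so Q* = 4.7273 and P* = 50.5455.
PS is the area between P* and the supply curve from 0 to Q*: (1/2)(4.7273)(16.5455) = 39.1074.

39.11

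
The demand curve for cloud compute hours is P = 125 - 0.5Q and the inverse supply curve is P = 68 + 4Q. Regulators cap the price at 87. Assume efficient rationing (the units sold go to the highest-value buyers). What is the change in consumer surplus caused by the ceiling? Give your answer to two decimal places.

134.75

Without the control, 125 - 0.5Q = 68 + 4Q so Q* = 12.6667 and P* = 118.6667.
At P = 87, sellers supply (87 - 68)/4 = 4.75 while buyers want more, so the quantity traded is 4.75 at price 87.
CS goes from (1/2)(12.6667)(6.3333) = 40.1111 to 174.8594 (computed as (125 - 87)(4.75) - (1/2)(0.5)(4.75)^2), a change of 134.7483.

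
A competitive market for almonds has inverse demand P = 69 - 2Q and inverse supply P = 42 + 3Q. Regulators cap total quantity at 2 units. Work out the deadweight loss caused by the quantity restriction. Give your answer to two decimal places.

Unrestricted equilibrium: Q* = (69 - 42)/(2 + 3) = 5.4.
At Q = 2 the demand price is 69 - 2(2) = 65 and the supply price is 42 + 3(2) = 48.
DWL = (1/2)(gap between curves at 2) x (Q* - 2) = (1/2)(17)(3.4) = 28.9.

28.90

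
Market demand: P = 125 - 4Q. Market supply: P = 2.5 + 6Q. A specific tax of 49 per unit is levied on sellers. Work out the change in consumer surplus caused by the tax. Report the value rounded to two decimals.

-192.08

Pre-tax equilibrium: 125 - 4Q = 2.5 + 6Q gives Q* = 12.25, P* = 76.
A tax on sellers shifts supply up by 49: 125 - 4Q = 2.5 + 6Q + 49, so Q_t = 7.35. Buyers pay P_b = 95.6; sellers receive P_s = P_b - 49 = 46.6.
Consumers lose the trapezoid between P* and P_b out to Q_t plus the triangle from Q_t to Q*: change in CS = 108.045 - 300.125 = -192.08.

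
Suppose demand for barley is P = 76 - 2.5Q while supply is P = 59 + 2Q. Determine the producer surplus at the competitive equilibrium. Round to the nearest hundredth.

Equilibrium: 76 - 2.5Q = 59 + 2Q, so Q* = 3.7778 and P* = 66.5556.
Producer surplus is the triangle above supply below P*: (1/2)(3.7778)(66.5556 - 59) = (1/2)(3.7778)(7.5556) = 14.2716.

14.27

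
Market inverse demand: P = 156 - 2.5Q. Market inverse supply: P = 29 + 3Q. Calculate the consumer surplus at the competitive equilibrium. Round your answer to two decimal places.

Setting demand equal to supply, 127 = 5.5Q, so Q* = 23.0909 and P* = 98.2727.
The demand choke price is 156, so CS = (1/2)(Q*)(156 - P*) = (1/2)(23.0909)(57.7273) = 666.4876.

666.49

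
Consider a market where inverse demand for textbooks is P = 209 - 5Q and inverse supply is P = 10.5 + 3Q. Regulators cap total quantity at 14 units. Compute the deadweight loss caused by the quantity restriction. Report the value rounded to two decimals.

467.64

Without the quota, 209 - 5Q = 10.5 + 3Q gives Q* = 24.8125.
At Q = 14 the demand price is 209 - 5(14) = 139 and the supply price is 10.5 + 3(14) = 52.5.
Deadweight loss is the triangle between the curves from 14 to 24.8125: (1/2)(139 - 52.5)(24.8125 - 14) = 467.6406.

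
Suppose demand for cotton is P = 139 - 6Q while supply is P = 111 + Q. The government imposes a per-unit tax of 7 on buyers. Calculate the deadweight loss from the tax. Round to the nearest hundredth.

Pre-tax equilibrium: 139 - 6Q = 111 + Q gives Q* = 4, P* = 115.
A tax on buyers shifts demand down by 7: (139 - 7) - 6Q = 111 + Q, so Q_t = 3. Buyers pay P_b = 121; sellers receive P_s = P_b - 7 = 114.
The welfare triangle lost has base Q* - Q_t = 1 and height t = 7, so DWL = (1/2)(1)(7) = 3.5.

3.50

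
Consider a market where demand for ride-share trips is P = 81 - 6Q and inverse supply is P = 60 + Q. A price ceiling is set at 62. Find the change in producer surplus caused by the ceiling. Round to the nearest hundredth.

-2.50

Without the control, 81 - 6Q = 60 + Q so Q* = 3 and P* = 63.
At the ceiling price 62, quantity supplied is (62 - 60)/1 = 2; supply is the short side, so Q = 2 trades at P = 62.
PS goes from (1/2)(3)(3) = 4.5 to 2 (computed as (62 - 60)(2) - (1/2)(1)(2)^2), a change of -2.5.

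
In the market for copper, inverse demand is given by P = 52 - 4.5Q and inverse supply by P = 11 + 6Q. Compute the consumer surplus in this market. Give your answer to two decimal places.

Equilibrium: 52 - 4.5Q = 11 + 6Q, so Q* = 3.9048 and P* = 34.4286.
CS is the area between the demand curve and P* from 0 to Q*: (1/2)(3.9048)(17.5714) = 34.3061.

34.31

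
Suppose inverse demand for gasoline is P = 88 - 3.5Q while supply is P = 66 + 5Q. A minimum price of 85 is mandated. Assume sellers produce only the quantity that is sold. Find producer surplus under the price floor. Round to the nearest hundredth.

14.45

Free-market equilibrium: 88 - 3.5Q = 66 + 5Q gives Q* = 2.5882, P* = 78.9412.
At P = 85, buyers demand (88 - 85)/3.5 = 0.8571 while sellers would supply more, so the quantity traded is 0.8571 at price 85.
The supply price at Q = 0.8571 is 70.2857. PS is the trapezoid between 85 and supply over [0, 0.8571]: (1/2)[(85 - 66) + (85 - 70.2857)](0.8571) = 14.449.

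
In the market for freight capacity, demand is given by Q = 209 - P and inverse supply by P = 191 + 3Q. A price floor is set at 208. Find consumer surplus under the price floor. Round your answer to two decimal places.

Rewriting demand in inverse form: P = 209 - Q.
Free-market equilibrium: 209 - Q = 191 + 3Q gives Q* = 4.5, P* = 204.5.
At P = 208, buyers demand (209 - 208)/1 = 1 while sellers would supply more, so the quantity traded is 1 at price 208.
CS is the triangle under demand above 208: (1/2)(1)(209 - 208) = 0.5.

0.50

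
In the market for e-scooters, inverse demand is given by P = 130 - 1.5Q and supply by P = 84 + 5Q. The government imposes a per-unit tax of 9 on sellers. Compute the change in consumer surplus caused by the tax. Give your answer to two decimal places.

Without the tax, 130 - 1.5Q = 84 + 5Q so Q* = 7.0769 and P* = 119.3846.
With the tax, sellers need 9 more per unit: 130 - 1.5Q = 84 + 5Q + 9, so Q_t = 5.6923. Buyers pay P_b = 121.4615; sellers receive P_s = P_b - 9 = 112.4615.
Consumers lose the trapezoid between P* and P_b out to Q_t plus the triangle from Q_t to Q*: change in CS = 24.3018 - 37.5621 = -13.2604.

-13.26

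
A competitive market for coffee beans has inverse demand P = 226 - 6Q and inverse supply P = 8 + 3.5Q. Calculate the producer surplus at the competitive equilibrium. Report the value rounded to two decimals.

Equilibrium: 226 - 6Q = 8 + 3.5Q, so Q* = 22.9474 and P* = 88.3158.
PS is the area between P* and the supply curve from 0 to Q*: (1/2)(22.9474)(80.3158) = 921.518.

921.52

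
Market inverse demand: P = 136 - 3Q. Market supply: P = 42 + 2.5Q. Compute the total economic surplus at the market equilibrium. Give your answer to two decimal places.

803.27

Equilibrium: 136 - 3Q = 42 + 2.5Q, so Q* = 17.0909 and P* = 84.7273.
CS = (1/2)(17.0909)(51.2727) = 438.1488 and PS = (1/2)(17.0909)(42.7273) = 365.124, so total surplus = 803.2727.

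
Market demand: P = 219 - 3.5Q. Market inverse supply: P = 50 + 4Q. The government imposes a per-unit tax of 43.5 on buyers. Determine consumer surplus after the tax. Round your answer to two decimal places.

Pre-tax equilibrium: 219 - 3.5Q = 50 + 4Q gives Q* = 22.5333, P* = 140.1333.
With the tax, buyers' net willingness to pay falls by 43.5: (219 - 43.5) - 3.5Q = 50 + 4Q, so Q_t = 16.7333. Buyers pay P_b = 160.4333; sellers receive P_s = P_b - 43.5 = 116.9333.
Consumer surplus is the triangle under demand above P_b: (1/2)(16.7333)(219 - 160.4333) = 490.0078.

490.01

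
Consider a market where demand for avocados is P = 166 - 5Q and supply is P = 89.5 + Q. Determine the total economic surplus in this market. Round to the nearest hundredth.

Setting demand equal to supply, 76.5 = 6Q, so Q* = 12.75 and P* = 102.25.
Total surplus is the full triangle between the curves from 0 to Q*: (1/2)(12.75)(166 - 89.5) = 487.6875.

487.69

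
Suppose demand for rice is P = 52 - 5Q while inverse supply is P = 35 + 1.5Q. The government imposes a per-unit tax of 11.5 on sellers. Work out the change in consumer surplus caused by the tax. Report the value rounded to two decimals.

-15.31

Without the tax, 52 - 5Q = 35 + 1.5Q so Q* = 2.6154 and P* = 38.9231.
With the tax, sellers need 11.5 more per unit: 52 - 5Q = 35 + 1.5Q + 11.5, so Q_t = 0.8462. Buyers pay P_b = 47.7692; sellers receive P_s = P_b - 11.5 = 36.2692.
Consumers lose the trapezoid between P* and P_b out to Q_t plus the triangle from Q_t to Q*: change in CS = 1.7899 - 17.1006 = -15.3107.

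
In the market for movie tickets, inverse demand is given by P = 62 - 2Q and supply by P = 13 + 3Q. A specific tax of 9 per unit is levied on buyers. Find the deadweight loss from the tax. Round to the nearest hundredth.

Without the tax, 62 - 2Q = 13 + 3Q so Q* = 9.8 and P* = 42.4.
A tax on buyers shifts demand down by 9: (62 - 9) - 2Q = 13 + 3Q, so Q_t = 8. Buyers pay P_b = 46; sellers receive P_s = P_b - 9 = 37.
Deadweight loss is the triangle between the curves from Q_t to Q*: (1/2)(9.8 - 8)(9) = 8.1.

8.10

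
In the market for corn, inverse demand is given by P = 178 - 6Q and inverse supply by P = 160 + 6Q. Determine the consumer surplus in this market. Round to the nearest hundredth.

Set 178 - 6Q = 160 + 6Q, which gives 18 = 12Q, so Q* = 1.5 and P* = 178 - 6(1.5) = 169.
The demand choke price is 178, so CS = (1/2)(Q*)(178 - P*) = (1/2)(1.5)(9) = 6.75.

6.75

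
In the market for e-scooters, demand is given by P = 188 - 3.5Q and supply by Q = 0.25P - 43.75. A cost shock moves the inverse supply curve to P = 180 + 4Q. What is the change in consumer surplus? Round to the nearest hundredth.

Rewriting supply in inverse form: P = 175 + 4Q.
Initial equilibrium: Q_0 = 1.7333, P_0 = 181.9333; CS_0 = (1/2)(1.7333)(6.0667) = 5.2578, PS_0 = (1/2)(1.7333)(6.9333) = 6.0089.
New equilibrium: 188 - 3.5Q = 180 + 4Q gives Q_1 = 1.0667, P_1 = 184.2667; CS_1 = 1.9911, PS_1 = 2.2756.
Change in consumer surplus = 1.9911 - 5.2578 = -3.2667.

-3.27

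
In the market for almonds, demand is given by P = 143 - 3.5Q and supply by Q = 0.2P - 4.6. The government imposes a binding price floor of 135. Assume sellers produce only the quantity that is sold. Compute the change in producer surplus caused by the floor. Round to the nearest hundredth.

Rewriting supply in inverse form: P = 23 + 5Q.
Without the control, 143 - 3.5Q = 23 + 5Q so Q* = 14.1176 and P* = 93.5882.
At P = 135, buyers demand (143 - 135)/3.5 = 2.2857 while sellers would supply more, so the quantity traded is 2.2857 at price 135.
PS goes from (1/2)(14.1176)(70.5882) = 498.2699 to 242.9388 (computed as (135 - 23)(2.2857) - (1/2)(5)(2.2857)^2), a change of -255.3311.

-255.33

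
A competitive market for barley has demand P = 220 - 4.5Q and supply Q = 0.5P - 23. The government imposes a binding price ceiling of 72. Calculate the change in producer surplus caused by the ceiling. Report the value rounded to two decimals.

Rewriting supply in inverse form: P = 46 + 2Q.
Free-market equilibrium: 220 - 4.5Q = 46 + 2Q gives Q* = 26.7692, P* = 99.5385.
At P = 72, sellers supply (72 - 46)/2 = 13 while buyers want more, so the quantity traded is 13 at price 72.
PS goes from (1/2)(26.7692)(53.5385) = 716.5917 to 169 (computed as (72 - 46)(13) - (1/2)(2)(13)^2), a change of -547.5917.

-547.59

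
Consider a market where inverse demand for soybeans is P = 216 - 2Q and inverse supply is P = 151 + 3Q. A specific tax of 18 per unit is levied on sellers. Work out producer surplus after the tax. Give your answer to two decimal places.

132.54

Without the tax, 216 - 2Q = 151 + 3Q so Q* = 13 and P* = 190.
A tax on sellers shifts supply up by 18: 216 - 2Q = 151 + 3Q + 18, so Q_t = 9.4. Buyers pay P_b = 197.2; sellers receive P_s = P_b - 18 = 179.2.
Producer surplus is the triangle above supply below P_s: (1/2)(9.4)(179.2 - 151) = 132.54.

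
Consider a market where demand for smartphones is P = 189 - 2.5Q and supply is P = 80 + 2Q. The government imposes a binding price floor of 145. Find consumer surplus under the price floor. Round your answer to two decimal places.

387.20

Without the control, 189 - 2.5Q = 80 + 2Q so Q* = 24.2222 and P* = 128.4444.
At P = 145, buyers demand (189 - 145)/2.5 = 17.6 while sellers would supply more, so the quantity traded is 17.6 at price 145.
CS is the triangle under demand above 145: (1/2)(17.6)(189 - 145) = 387.2.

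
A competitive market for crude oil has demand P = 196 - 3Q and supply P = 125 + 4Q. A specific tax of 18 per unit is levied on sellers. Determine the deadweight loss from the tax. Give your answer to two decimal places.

Without the tax, 196 - 3Q = 125 + 4Q so Q* = 10.1429 and P* = 165.5714.
A tax on sellers shifts supply up by 18: 196 - 3Q = 125 + 4Q + 18, so Q_t = 7.5714. Buyers pay P_b = 173.2857; sellers receive P_s = P_b - 18 = 155.2857.
Deadweight loss is the triangle between the curves from Q_t to Q*: (1/2)(10.1429 - 7.5714)(18) = 23.1429.

23.14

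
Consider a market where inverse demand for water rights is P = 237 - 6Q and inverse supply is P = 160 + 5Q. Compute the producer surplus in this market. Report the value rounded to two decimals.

Set 237 - 6Q = 160 + 5Q, which gives 77 = 11Q, so Q* = 7 and P* = 237 - 6(7) = 195.
PS is the area between P* and the supply curve from 0 to Q*: (1/2)(7)(35) = 122.5.

122.50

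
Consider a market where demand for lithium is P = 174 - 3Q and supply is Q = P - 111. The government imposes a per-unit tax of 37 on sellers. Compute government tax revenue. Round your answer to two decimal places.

Rewriting supply in inverse form: P = 111 + Q.
Without the tax, 174 - 3Q = 111 + Q so Q* = 15.75 and P* = 126.75.
With the tax, sellers need 37 more per unit: 174 - 3Q = 111 + Q + 37, so Q_t = 6.5. Buyers pay P_b = 154.5; sellers receive P_s = P_b - 37 = 117.5.
Tax revenue = t x Q_t = 37 x 6.5 = 240.5.

240.50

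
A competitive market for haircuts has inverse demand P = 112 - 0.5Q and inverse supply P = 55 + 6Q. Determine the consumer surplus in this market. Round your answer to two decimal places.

19.22

Setting demand equal to supply, 57 = 6.5Q, so Q* = 8.7692 and P* = 107.6154.
CS is the area between the demand curve and P* from 0 to Q*: (1/2)(8.7692)(4.3846) = 19.2249.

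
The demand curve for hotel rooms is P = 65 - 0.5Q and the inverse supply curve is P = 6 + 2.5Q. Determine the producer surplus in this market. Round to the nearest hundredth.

483.47

Equilibrium: 65 - 0.5Q = 6 + 2.5Q, so Q* = 19.6667 and P* = 55.1667.
The supply curve's price intercept is 6, so PS = (1/2)(Q*)(P* - 6) = (1/2)(19.6667)(49.1667) = 483.4722.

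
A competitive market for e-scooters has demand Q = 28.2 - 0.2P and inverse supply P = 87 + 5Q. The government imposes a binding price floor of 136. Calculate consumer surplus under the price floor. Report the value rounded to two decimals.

2.50

Rewriting demand in inverse form: P = 141 - 5Q.
Without the control, 141 - 5Q = 87 + 5Q so Q* = 5.4 and P* = 114.
At P = 136, buyers demand (141 - 136)/5 = 1 while sellers would supply more, so the quantity traded is 1 at price 136.
CS is the triangle under demand above 136: (1/2)(1)(141 - 136) = 2.5.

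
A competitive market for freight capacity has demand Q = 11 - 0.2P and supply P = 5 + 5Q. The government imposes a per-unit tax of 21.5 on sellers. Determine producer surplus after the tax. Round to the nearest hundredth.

Rewriting demand in inverse form: P = 55 - 5Q.
Without the tax, 55 - 5Q = 5 + 5Q so Q* = 5 and P* = 30.
With the tax, sellers need 21.5 more per unit: 55 - 5Q = 5 + 5Q + 21.5, so Q_t = 2.85. Buyers pay P_b = 40.75; sellers receive P_s = P_b - 21.5 = 19.25.
PS = (1/2)(Q_t)(P_s - 5) = (1/2)(2.85)(14.25) = 20.3062.

20.31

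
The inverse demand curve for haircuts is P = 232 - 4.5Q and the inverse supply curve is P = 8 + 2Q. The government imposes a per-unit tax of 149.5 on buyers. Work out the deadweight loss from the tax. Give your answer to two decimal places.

Pre-tax equilibrium: 232 - 4.5Q = 8 + 2Q gives Q* = 34.4615, P* = 76.9231.
A tax on buyers shifts demand down by 149.5: (232 - 149.5) - 4.5Q = 8 + 2Q, so Q_t = 11.4615. Buyers pay P_b = 180.4231; sellers receive P_s = P_b - 149.5 = 30.9231.
Deadweight loss is the triangle between the curves from Q_t to Q*: (1/2)(34.4615 - 11.4615)(149.5) = 1719.25.

1719.25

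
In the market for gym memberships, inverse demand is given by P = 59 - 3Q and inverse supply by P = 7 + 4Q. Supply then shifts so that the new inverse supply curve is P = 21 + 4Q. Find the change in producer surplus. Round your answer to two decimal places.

Initial equilibrium: Q_0 = 7.4286, P_0 = 36.7143; CS_0 = (1/2)(7.4286)(22.2857) = 82.7755, PS_0 = (1/2)(7.4286)(29.7143) = 110.3673.
New equilibrium: 59 - 3Q = 21 + 4Q gives Q_1 = 5.4286, P_1 = 42.7143; CS_1 = 44.2041, PS_1 = 58.9388.
Change in producer surplus = 58.9388 - 110.3673 = -51.4286.

-51.43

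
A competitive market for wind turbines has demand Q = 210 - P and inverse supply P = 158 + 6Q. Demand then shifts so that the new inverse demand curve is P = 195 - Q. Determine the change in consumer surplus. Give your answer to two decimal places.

-13.62

Rewriting demand in inverse form: P = 210 - Q.
Initial equilibrium: Q_0 = 7.4286, P_0 = 202.5714; CS_0 = (1/2)(7.4286)(7.4286) = 27.5918, PS_0 = (1/2)(7.4286)(44.5714) = 165.551.
New equilibrium: 195 - Q = 158 + 6Q gives Q_1 = 5.2857, P_1 = 189.7143; CS_1 = 13.9694, PS_1 = 83.8163.
Change in consumer surplus = 13.9694 - 27.5918 = -13.6224.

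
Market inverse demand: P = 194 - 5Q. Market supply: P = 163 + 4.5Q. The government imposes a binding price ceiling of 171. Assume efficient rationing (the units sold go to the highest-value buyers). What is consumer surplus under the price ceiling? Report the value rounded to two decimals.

Free-market equilibrium: 194 - 5Q = 163 + 4.5Q gives Q* = 3.2632, P* = 177.6842.
At the ceiling price 171, quantity supplied is (171 - 163)/4.5 = 1.7778; supply is the short side, so Q = 1.7778 trades at P = 171.
The demand price at Q = 1.7778 is 185.1111. CS is the trapezoid between demand and 171 over [0, 1.7778]: (1/2)[(194 - 171) + (185.1111 - 171)](1.7778) = 32.9877.

32.99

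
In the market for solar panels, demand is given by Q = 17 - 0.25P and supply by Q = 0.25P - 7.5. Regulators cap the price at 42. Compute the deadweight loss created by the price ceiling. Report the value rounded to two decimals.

12.25

Rewriting demand in inverse form: P = 68 - 4Q.
Rewriting supply in inverse form: P = 30 + 4Q.
Free-market equilibrium: 68 - 4Q = 30 + 4Q gives Q* = 4.75, P* = 49.
At the ceiling price 42, quantity supplied is (42 - 30)/4 = 3; supply is the short side, so Q = 3 trades at P = 42.
The lost-trades triangle has base Q* - 3 = 1.75 and height equal to the gap between the curves at Q = 3, which is 56 - 42 = 14. DWL = (1/2)(1.75)(14) = 12.25.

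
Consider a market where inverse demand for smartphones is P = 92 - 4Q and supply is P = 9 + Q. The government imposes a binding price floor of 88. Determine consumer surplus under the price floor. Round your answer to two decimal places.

Free-market equilibrium: 92 - 4Q = 9 + Q gives Q* = 16.6, P* = 25.6.
At P = 88, buyers demand (92 - 88)/4 = 1 while sellers would supply more, so the quantity traded is 1 at price 88.
CS is the triangle under demand above 88: (1/2)(1)(92 - 88) = 2.

2.00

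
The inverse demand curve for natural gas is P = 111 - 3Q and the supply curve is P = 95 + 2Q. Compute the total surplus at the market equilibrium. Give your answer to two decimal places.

25.60

Setting demand equal to supply, 16 = 5Q, so Q* = 3.2 and P* = 101.4.
CS = (1/2)(3.2)(9.6) = 15.36 and PS = (1/2)(3.2)(6.4) = 10.24, so total surplus = 25.6.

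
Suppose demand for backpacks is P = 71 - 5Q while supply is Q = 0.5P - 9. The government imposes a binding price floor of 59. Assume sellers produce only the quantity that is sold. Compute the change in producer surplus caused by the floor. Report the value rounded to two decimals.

Rewriting supply in inverse form: P = 18 + 2Q.
Without the control, 71 - 5Q = 18 + 2Q so Q* = 7.5714 and P* = 33.1429.
At P = 59, buyers demand (71 - 59)/5 = 2.4 while sellers would supply more, so the quantity traded is 2.4 at price 59.
PS goes from (1/2)(7.5714)(15.1429) = 57.3265 to 92.64 (computed as (59 - 18)(2.4) - (1/2)(2)(2.4)^2), a change of 35.3135.

35.31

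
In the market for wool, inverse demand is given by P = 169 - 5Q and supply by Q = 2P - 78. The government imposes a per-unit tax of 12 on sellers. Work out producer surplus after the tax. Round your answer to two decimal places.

115.07

Rewriting supply in inverse form: P = 39 + 0.5Q.
Without the tax, 169 - 5Q = 39 + 0.5Q so Q* = 23.6364 and P* = 50.8182.
A tax on sellers shifts supply up by 12: 169 - 5Q = 39 + 0.5Q + 12, so Q_t = 21.4545. Buyers pay P_b = 61.7273; sellers receive P_s = P_b - 12 = 49.7273.
Producer surplus is the triangle above supply below P_s: (1/2)(21.4545)(49.7273 - 39) = 115.0744.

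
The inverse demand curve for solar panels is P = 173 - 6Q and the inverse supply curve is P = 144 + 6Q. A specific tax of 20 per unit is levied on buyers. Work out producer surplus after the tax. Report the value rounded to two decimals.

Pre-tax equilibrium: 173 - 6Q = 144 + 6Q gives Q* = 2.4167, P* = 158.5.
With the tax, buyers' net willingness to pay falls by 20: (173 - 20) - 6Q = 144 + 6Q, so Q_t = 0.75. Buyers pay P_b = 168.5; sellers receive P_s = P_b - 20 = 148.5.
Producer surplus is the triangle above supply below P_s: (1/2)(0.75)(148.5 - 144) = 1.6875.

1.69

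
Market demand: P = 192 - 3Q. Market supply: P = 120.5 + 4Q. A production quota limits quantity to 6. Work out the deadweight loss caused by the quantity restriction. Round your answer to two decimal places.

62.16

Unrestricted equilibrium: Q* = (192 - 120.5)/(3 + 4) = 10.2143.
At Q = 6 the demand price is 192 - 3(6) = 174 and the supply price is 120.5 + 4(6) = 144.5.
Deadweight loss is the triangle between the curves from 6 to 10.2143: (1/2)(174 - 144.5)(10.2143 - 6) = 62.1607.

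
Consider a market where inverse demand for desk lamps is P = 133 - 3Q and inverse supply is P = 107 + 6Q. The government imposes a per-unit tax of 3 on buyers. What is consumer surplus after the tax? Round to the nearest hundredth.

9.80

Pre-tax equilibrium: 133 - 3Q = 107 + 6Q gives Q* = 2.8889, P* = 124.3333.
With the tax, buyers' net willingness to pay falls by 3: (133 - 3) - 3Q = 107 + 6Q, so Q_t = 2.5556. Buyers pay P_b = 125.3333; sellers receive P_s = P_b - 3 = 122.3333.
Consumer surplus is the triangle under demand above P_b: (1/2)(2.5556)(133 - 125.3333) = 9.7963.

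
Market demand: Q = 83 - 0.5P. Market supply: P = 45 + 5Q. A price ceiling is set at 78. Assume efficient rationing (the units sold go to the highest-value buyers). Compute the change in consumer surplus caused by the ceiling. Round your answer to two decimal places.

238.44

Rewriting demand in inverse form: P = 166 - 2Q.
Without the control, 166 - 2Q = 45 + 5Q so Q* = 17.2857 and P* = 131.4286.
At P = 78, sellers supply (78 - 45)/5 = 6.6 while buyers want more, so the quantity traded is 6.6 at price 78.
CS goes from (1/2)(17.2857)(34.5714) = 298.7959 to 537.24 (computed as (166 - 78)(6.6) - (1/2)(2)(6.6)^2), a change of 238.4441.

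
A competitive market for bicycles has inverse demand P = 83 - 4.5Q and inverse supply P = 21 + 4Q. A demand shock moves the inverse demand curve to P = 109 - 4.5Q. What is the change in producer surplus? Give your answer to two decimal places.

Initial equilibrium: Q_0 = 7.2941, P_0 = 50.1765; CS_0 = (1/2)(7.2941)(32.8235) = 119.7093, PS_0 = (1/2)(7.2941)(29.1765) = 106.4083.
New equilibrium: 109 - 4.5Q = 21 + 4Q gives Q_1 = 10.3529, P_1 = 62.4118; CS_1 = 241.1626, PS_1 = 214.3668.
Change in producer surplus = 214.3668 - 106.4083 = 107.9585.

107.96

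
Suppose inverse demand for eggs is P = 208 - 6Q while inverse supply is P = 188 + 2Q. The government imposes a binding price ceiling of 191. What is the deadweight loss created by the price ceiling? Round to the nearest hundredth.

4.00

Without the control, 208 - 6Q = 188 + 2Q so Q* = 2.5 and P* = 193.
At P = 191, sellers supply (191 - 188)/2 = 1.5 while buyers want more, so the quantity traded is 1.5 at price 191.
The lost-trades triangle has base Q* - 1.5 = 1 and height equal to the gap between the curves at Q = 1.5, which is 199 - 191 = 8. DWL = (1/2)(1)(8) = 4.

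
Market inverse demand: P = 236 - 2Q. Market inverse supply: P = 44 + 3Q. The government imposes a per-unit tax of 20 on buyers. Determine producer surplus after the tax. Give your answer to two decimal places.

Pre-tax equilibrium: 236 - 2Q = 44 + 3Q gives Q* = 38.4, P* = 159.2.
A tax on buyers shifts demand down by 20: (236 - 20) - 2Q = 44 + 3Q, so Q_t = 34.4. Buyers pay P_b = 167.2; sellers receive P_s = P_b - 20 = 147.2.
Producer surplus is the triangle above supply below P_s: (1/2)(34.4)(147.2 - 44) = 1775.04.

1775.04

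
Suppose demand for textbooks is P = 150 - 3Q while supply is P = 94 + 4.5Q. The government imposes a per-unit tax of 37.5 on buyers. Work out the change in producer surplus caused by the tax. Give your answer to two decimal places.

Pre-tax equilibrium: 150 - 3Q = 94 + 4.5Q gives Q* = 7.4667, P* = 127.6.
With the tax, buyers' net willingness to pay falls by 37.5: (150 - 37.5) - 3Q = 94 + 4.5Q, so Q_t = 2.4667. Buyers pay P_b = 142.6; sellers receive P_s = P_b - 37.5 = 105.1.
PS falls from (1/2)(7.4667)(33.6) = 125.44 to (1/2)(2.4667)(11.1) = 13.69, a change of -111.75.

-111.75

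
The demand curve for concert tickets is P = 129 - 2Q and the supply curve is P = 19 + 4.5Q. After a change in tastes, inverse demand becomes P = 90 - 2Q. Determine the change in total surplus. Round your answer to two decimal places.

Initial equilibrium: Q_0 = 16.9231, P_0 = 95.1538; CS_0 = (1/2)(16.9231)(33.8462) = 286.3905, PS_0 = (1/2)(16.9231)(76.1538) = 644.3787.
New equilibrium: 90 - 2Q = 19 + 4.5Q gives Q_1 = 10.9231, P_1 = 68.1538; CS_1 = 119.3136, PS_1 = 268.4556.
Change in total surplus = (119.3136 + 268.4556) - (286.3905 + 644.3787) = -543.

-543.00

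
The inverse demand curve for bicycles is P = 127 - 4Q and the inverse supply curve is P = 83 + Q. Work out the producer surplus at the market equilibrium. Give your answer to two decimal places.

Set 127 - 4Q = 83 + Q, which gives 44 = 5Q, so Q* = 8.8 and P* = 127 - 4(8.8) = 91.8.
Producer surplus is the triangle above supply below P*: (1/2)(8.8)(91.8 - 83) = (1/2)(8.8)(8.8) = 38.72.

38.72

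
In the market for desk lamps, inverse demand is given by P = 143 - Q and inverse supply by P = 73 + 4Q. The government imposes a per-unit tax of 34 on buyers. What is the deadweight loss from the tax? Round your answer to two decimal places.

115.60

Pre-tax equilibrium: 143 - Q = 73 + 4Q gives Q* = 14, P* = 129.
With the tax, buyers' net willingness to pay falls by 34: (143 - 34) - Q = 73 + 4Q, so Q_t = 7.2. Buyers pay P_b = 135.8; sellers receive P_s = P_b - 34 = 101.8.
The welfare triangle lost has base Q* - Q_t = 6.8 and height t = 34, so DWL = (1/2)(6.8)(34) = 115.6.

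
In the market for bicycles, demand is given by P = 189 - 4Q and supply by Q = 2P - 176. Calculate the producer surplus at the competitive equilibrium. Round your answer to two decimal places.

Rewriting supply in inverse form: P = 88 + 0.5Q.
Setting demand equal to supply, 101 = 4.5Q, so Q* = 22.4444 and P* = 99.2222.
Producer surplus is the triangle above supply below P*: (1/2)(22.4444)(99.2222 - 88) = (1/2)(22.4444)(11.2222) = 125.9383.

125.94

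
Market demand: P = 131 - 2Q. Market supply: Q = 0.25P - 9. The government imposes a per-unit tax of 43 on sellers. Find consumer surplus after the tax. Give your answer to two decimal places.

Rewriting supply in inverse form: P = 36 + 4Q.
Without the tax, 131 - 2Q = 36 + 4Q so Q* = 15.8333 and P* = 99.3333.
A tax on sellers shifts supply up by 43: 131 - 2Q = 36 + 4Q + 43, so Q_t = 8.6667. Buyers pay P_b = 113.6667; sellers receive P_s = P_b - 43 = 70.6667.
CS = (1/2)(Q_t)(131 - P_b) = (1/2)(8.6667)(17.3333) = 75.1111.

75.11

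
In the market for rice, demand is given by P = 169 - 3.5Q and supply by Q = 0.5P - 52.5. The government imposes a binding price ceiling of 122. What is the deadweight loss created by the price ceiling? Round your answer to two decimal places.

27.05

Rewriting supply in inverse form: P = 105 + 2Q.
Free-market equilibrium: 169 - 3.5Q = 105 + 2Q gives Q* = 11.6364, P* = 128.2727.
At P = 122, sellers supply (122 - 105)/2 = 8.5 while buyers want more, so the quantity traded is 8.5 at price 122.
The lost-trades triangle has base Q* - 8.5 = 3.1364 and height equal to the gap between the curves at Q = 8.5, which is 139.25 - 122 = 17.25. DWL = (1/2)(3.1364)(17.25) = 27.0511.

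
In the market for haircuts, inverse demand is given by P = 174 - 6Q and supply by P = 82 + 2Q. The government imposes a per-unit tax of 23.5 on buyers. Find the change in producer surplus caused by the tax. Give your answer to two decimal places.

-58.93

Without the tax, 174 - 6Q = 82 + 2Q so Q* = 11.5 and P* = 105.
A tax on buyers shifts demand down by 23.5: (174 - 23.5) - 6Q = 82 + 2Q, so Q_t = 8.5625. Buyers pay P_b = 122.625; sellers receive P_s = P_b - 23.5 = 99.125.
PS falls from (1/2)(11.5)(23) = 132.25 to (1/2)(8.5625)(17.125) = 73.3164, a change of -58.9336.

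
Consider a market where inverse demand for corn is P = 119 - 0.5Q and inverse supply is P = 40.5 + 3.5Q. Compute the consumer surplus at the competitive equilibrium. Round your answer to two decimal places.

96.29

Set 119 - 0.5Q = 40.5 + 3.5Q, which gives 78.5 = 4Q, so Q* = 19.625 and P* = 119 - 0.5(19.625) = 109.1875.
Consumer surplus is the triangle under demand above P*: (1/2)(19.625)(119 - 109.1875) = (1/2)(19.625)(9.8125) = 96.2852.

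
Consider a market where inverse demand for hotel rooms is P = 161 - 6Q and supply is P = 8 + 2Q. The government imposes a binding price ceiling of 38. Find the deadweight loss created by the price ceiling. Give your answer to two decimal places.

Free-market equilibrium: 161 - 6Q = 8 + 2Q gives Q* = 19.125, P* = 46.25.
At the ceiling price 38, quantity supplied is (38 - 8)/2 = 15; supply is the short side, so Q = 15 trades at P = 38.
The lost-trades triangle has base Q* - 15 = 4.125 and height equal to the gap between the curves at Q = 15, which is 71 - 38 = 33. DWL = (1/2)(4.125)(33) = 68.0625.

68.06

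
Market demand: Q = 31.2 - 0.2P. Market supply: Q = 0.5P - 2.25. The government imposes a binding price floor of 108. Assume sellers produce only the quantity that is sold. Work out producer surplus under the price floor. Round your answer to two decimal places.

Rewriting demand in inverse form: P = 156 - 5Q.
Rewriting supply in inverse form: P = 4.5 + 2Q.
Without the control, 156 - 5Q = 4.5 + 2Q so Q* = 21.6429 and P* = 47.7857.
At P = 108, buyers demand (156 - 108)/5 = 9.6 while sellers would supply more, so the quantity traded is 9.6 at price 108.
The supply price at Q = 9.6 is 23.7. PS is the trapezoid between 108 and supply over [0, 9.6]: (1/2)[(108 - 4.5) + (108 - 23.7)](9.6) = 901.44.

901.44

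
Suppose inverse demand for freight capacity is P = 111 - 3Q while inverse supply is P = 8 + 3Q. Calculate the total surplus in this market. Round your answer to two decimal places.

884.08

Setting demand equal to supply, 103 = 6Q, so Q* = 17.1667 and P* = 59.5.
CS = (1/2)(17.1667)(51.5) = 442.0417 and PS = (1/2)(17.1667)(51.5) = 442.0417, so total surplus = 884.0833.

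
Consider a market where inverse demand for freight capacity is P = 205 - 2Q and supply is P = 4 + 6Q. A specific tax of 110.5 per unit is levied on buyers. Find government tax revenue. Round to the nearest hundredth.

Without the tax, 205 - 2Q = 4 + 6Q so Q* = 25.125 and P* = 154.75.
A tax on buyers shifts demand down by 110.5: (205 - 110.5) - 2Q = 4 + 6Q, so Q_t = 11.3125. Buyers pay P_b = 182.375; sellers receive P_s = P_b - 110.5 = 71.875.
Tax revenue = t x Q_t = 110.5 x 11.3125 = 1250.0312.

1250.03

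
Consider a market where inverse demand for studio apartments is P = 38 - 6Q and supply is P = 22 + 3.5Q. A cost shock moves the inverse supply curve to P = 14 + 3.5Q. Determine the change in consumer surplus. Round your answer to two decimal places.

Initial equilibrium: Q_0 = 1.6842, P_0 = 27.8947; CS_0 = (1/2)(1.6842)(10.1053) = 8.5097, PS_0 = (1/2)(1.6842)(5.8947) = 4.964.
New equilibrium: 38 - 6Q = 14 + 3.5Q gives Q_1 = 2.5263, P_1 = 22.8421; CS_1 = 19.1468, PS_1 = 11.169.
Change in consumer surplus = 19.1468 - 8.5097 = 10.6371.

10.64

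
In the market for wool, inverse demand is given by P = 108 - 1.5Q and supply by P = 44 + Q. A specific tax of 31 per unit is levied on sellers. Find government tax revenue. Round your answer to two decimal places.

409.20

Without the tax, 108 - 1.5Q = 44 + Q so Q* = 25.6 and P* = 69.6.
With the tax, sellers need 31 more per unit: 108 - 1.5Q = 44 + Q + 31, so Q_t = 13.2. Buyers pay P_b = 88.2; sellers receive P_s = P_b - 31 = 57.2.
Revenue is the tax times quantity traded: 31 x 13.2 = 409.2.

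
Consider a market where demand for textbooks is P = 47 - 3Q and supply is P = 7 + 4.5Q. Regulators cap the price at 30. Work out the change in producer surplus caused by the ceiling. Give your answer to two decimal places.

Without the control, 47 - 3Q = 7 + 4.5Q so Q* = 5.3333 and P* = 31.
At the ceiling price 30, quantity supplied is (30 - 7)/4.5 = 5.1111; supply is the short side, so Q = 5.1111 trades at P = 30.
PS goes from (1/2)(5.3333)(24) = 64 to 58.7778 (computed as (30 - 7)(5.1111) - (1/2)(4.5)(5.1111)^2), a change of -5.2222.

-5.22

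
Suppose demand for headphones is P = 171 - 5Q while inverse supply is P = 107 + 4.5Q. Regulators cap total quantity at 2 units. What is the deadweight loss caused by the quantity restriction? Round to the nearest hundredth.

Unrestricted equilibrium: Q* = (171 - 107)/(5 + 4.5) = 6.7368.
At Q = 2 the demand price is 171 - 5(2) = 161 and the supply price is 107 + 4.5(2) = 116.
Deadweight loss is the triangle between the curves from 2 to 6.7368: (1/2)(161 - 116)(6.7368 - 2) = 106.5789.

106.58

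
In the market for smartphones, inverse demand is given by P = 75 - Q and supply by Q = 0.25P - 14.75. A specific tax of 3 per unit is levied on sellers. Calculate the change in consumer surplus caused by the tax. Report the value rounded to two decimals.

-1.74

Rewriting supply in inverse form: P = 59 + 4Q.
Pre-tax equilibrium: 75 - Q = 59 + 4Q gives Q* = 3.2, P* = 71.8.
With the tax, sellers need 3 more per unit: 75 - Q = 59 + 4Q + 3, so Q_t = 2.6. Buyers pay P_b = 72.4; sellers receive P_s = P_b - 3 = 69.4.
CS falls from (1/2)(3.2)(3.2) = 5.12 to (1/2)(2.6)(2.6) = 3.38, a change of -1.74.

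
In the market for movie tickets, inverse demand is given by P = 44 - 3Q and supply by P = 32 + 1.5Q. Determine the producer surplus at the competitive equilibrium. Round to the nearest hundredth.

Setting demand equal to supply, 12 = 4.5Q, so Q* = 2.6667 and P* = 36.
PS is the area between P* and the supply curve from 0 to Q*: (1/2)(2.6667)(4) = 5.3333.

5.33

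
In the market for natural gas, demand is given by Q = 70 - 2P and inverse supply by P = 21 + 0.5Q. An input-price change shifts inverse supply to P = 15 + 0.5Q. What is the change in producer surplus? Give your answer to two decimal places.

51.00

Rewriting demand in inverse form: P = 35 - 0.5Q.
Initial equilibrium: Q_0 = 14, P_0 = 28; CS_0 = (1/2)(14)(7) = 49, PS_0 = (1/2)(14)(7) = 49.
New equilibrium: 35 - 0.5Q = 15 + 0.5Q gives Q_1 = 20, P_1 = 25; CS_1 = 100, PS_1 = 100.
Change in producer surplus = 100 - 49 = 51.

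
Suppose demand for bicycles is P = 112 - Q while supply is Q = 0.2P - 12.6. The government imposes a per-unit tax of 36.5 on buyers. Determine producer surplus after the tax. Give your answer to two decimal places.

Rewriting supply in inverse form: P = 63 + 5Q.
Pre-tax equilibrium: 112 - Q = 63 + 5Q gives Q* = 8.1667, P* = 103.8333.
A tax on buyers shifts demand down by 36.5: (112 - 36.5) - Q = 63 + 5Q, so Q_t = 2.0833. Buyers pay P_b = 109.9167; sellers receive P_s = P_b - 36.5 = 73.4167.
Producer surplus is the triangle above supply below P_s: (1/2)(2.0833)(73.4167 - 63) = 10.8507.

10.85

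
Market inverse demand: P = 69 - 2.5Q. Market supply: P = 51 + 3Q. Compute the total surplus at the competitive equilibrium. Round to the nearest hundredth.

Setting demand equal to supply, 18 = 5.5Q, so Q* = 3.2727 and P* = 60.8182.
CS = (1/2)(3.2727)(8.1818) = 13.3884 and PS = (1/2)(3.2727)(9.8182) = 16.0661, so total surplus = 29.4545.

29.45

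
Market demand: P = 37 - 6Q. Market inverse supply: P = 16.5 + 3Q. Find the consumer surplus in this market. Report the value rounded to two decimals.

Set 37 - 6Q = 16.5 + 3Q, which gives 20.5 = 9Q, so Q* = 2.2778 and P* = 37 - 6(2.2778) = 23.3333.
Consumer surplus is the triangle under demand above P*: (1/2)(2.2778)(37 - 23.3333) = (1/2)(2.2778)(13.6667) = 15.5648.

15.56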